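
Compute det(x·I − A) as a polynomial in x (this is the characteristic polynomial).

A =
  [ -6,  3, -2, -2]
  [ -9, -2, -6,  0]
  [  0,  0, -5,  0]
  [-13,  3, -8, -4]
x^4 + 17*x^3 + 105*x^2 + 275*x + 250

Expanding det(x·I − A) (e.g. by cofactor expansion or by noting that A is similar to its Jordan form J, which has the same characteristic polynomial as A) gives
  χ_A(x) = x^4 + 17*x^3 + 105*x^2 + 275*x + 250
which factors as (x + 2)*(x + 5)^3. The eigenvalues (with algebraic multiplicities) are λ = -5 with multiplicity 3, λ = -2 with multiplicity 1.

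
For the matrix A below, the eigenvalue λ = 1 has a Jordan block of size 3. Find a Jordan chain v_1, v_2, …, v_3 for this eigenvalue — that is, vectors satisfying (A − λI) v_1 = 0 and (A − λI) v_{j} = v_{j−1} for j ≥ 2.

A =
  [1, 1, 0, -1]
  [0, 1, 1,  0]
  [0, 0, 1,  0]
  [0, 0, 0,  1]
A Jordan chain for λ = 1 of length 3:
v_1 = (1, 0, 0, 0)ᵀ
v_2 = (0, 1, 0, 0)ᵀ
v_3 = (0, 0, 1, 0)ᵀ

Let N = A − (1)·I. We want v_3 with N^3 v_3 = 0 but N^2 v_3 ≠ 0; then v_{j-1} := N · v_j for j = 3, …, 2.

Pick v_3 = (0, 0, 1, 0)ᵀ.
Then v_2 = N · v_3 = (0, 1, 0, 0)ᵀ.
Then v_1 = N · v_2 = (1, 0, 0, 0)ᵀ.

Sanity check: (A − (1)·I) v_1 = (0, 0, 0, 0)ᵀ = 0. ✓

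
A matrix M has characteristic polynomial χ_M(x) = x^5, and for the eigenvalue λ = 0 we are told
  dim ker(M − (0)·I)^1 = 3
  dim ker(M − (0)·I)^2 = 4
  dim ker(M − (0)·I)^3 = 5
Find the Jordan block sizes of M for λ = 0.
Block sizes for λ = 0: [3, 1, 1]

From the dimensions of kernels of powers, the number of Jordan blocks of size at least j is d_j − d_{j−1} where d_j = dim ker(N^j) (with d_0 = 0). Computing the differences gives [3, 1, 1].
The number of blocks of size exactly k is (#blocks of size ≥ k) − (#blocks of size ≥ k + 1), so the partition is: 2 block(s) of size 1, 1 block(s) of size 3.
In nonincreasing order the block sizes are [3, 1, 1].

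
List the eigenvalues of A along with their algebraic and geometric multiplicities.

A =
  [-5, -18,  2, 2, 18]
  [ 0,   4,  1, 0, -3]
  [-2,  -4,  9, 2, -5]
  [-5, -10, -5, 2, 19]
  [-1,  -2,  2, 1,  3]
λ = -3: alg = 1, geom = 1; λ = 4: alg = 4, geom = 2

Step 1 — factor the characteristic polynomial to read off the algebraic multiplicities:
  χ_A(x) = (x - 4)^4*(x + 3)

Step 2 — compute geometric multiplicities via the rank-nullity identity g(λ) = n − rank(A − λI):
  rank(A − (-3)·I) = 4, so dim ker(A − (-3)·I) = n − 4 = 1
  rank(A − (4)·I) = 3, so dim ker(A − (4)·I) = n − 3 = 2

Summary:
  λ = -3: algebraic multiplicity = 1, geometric multiplicity = 1
  λ = 4: algebraic multiplicity = 4, geometric multiplicity = 2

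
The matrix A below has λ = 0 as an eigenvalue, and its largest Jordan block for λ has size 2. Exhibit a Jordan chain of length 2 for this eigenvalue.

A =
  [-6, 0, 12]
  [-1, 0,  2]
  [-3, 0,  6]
A Jordan chain for λ = 0 of length 2:
v_1 = (-6, -1, -3)ᵀ
v_2 = (1, 0, 0)ᵀ

Let N = A − (0)·I. We want v_2 with N^2 v_2 = 0 but N^1 v_2 ≠ 0; then v_{j-1} := N · v_j for j = 2, …, 2.

Pick v_2 = (1, 0, 0)ᵀ.
Then v_1 = N · v_2 = (-6, -1, -3)ᵀ.

Sanity check: (A − (0)·I) v_1 = (0, 0, 0)ᵀ = 0. ✓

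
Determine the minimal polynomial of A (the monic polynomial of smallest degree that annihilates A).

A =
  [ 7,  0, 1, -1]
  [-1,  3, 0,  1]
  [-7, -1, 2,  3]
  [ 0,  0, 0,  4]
x^3 - 12*x^2 + 48*x - 64

The characteristic polynomial is χ_A(x) = (x - 4)^4, so the eigenvalues are known. The minimal polynomial is
  m_A(x) = Π_λ (x − λ)^{k_λ}
where k_λ is the size of the *largest* Jordan block for λ (equivalently, the smallest k with (A − λI)^k v = 0 for every generalised eigenvector v of λ).

  λ = 4: largest Jordan block has size 3, contributing (x − 4)^3

So m_A(x) = (x - 4)^3 = x^3 - 12*x^2 + 48*x - 64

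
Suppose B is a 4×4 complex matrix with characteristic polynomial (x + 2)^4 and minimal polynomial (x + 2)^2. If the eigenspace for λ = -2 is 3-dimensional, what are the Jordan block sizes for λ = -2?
Block sizes for λ = -2: [2, 1, 1]

Step 1 — from the characteristic polynomial, algebraic multiplicity of λ = -2 is 4. From dim ker(B − (-2)·I) = 3, there are exactly 3 Jordan blocks for λ = -2.
Step 2 — from the minimal polynomial, the factor (x + 2)^2 tells us the largest block for λ = -2 has size 2.
Step 3 — with total size 4, 3 blocks, and largest block 2, the block sizes (in nonincreasing order) are [2, 1, 1].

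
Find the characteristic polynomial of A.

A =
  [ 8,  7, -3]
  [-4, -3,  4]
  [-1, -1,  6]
x^3 - 11*x^2 + 35*x - 25

Expanding det(x·I − A) (e.g. by cofactor expansion or by noting that A is similar to its Jordan form J, which has the same characteristic polynomial as A) gives
  χ_A(x) = x^3 - 11*x^2 + 35*x - 25
which factors as (x - 5)^2*(x - 1). The eigenvalues (with algebraic multiplicities) are λ = 1 with multiplicity 1, λ = 5 with multiplicity 2.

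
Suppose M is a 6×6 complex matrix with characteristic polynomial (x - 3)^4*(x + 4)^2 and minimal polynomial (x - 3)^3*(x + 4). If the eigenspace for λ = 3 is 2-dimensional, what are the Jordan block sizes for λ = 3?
Block sizes for λ = 3: [3, 1]

Step 1 — from the characteristic polynomial, algebraic multiplicity of λ = 3 is 4. From dim ker(M − (3)·I) = 2, there are exactly 2 Jordan blocks for λ = 3.
Step 2 — from the minimal polynomial, the factor (x − 3)^3 tells us the largest block for λ = 3 has size 3.
Step 3 — with total size 4, 2 blocks, and largest block 3, the block sizes (in nonincreasing order) are [3, 1].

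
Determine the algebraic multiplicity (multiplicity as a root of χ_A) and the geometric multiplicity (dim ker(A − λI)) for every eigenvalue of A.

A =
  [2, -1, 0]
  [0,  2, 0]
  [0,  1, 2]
λ = 2: alg = 3, geom = 2

Step 1 — factor the characteristic polynomial to read off the algebraic multiplicities:
  χ_A(x) = (x - 2)^3

Step 2 — compute geometric multiplicities via the rank-nullity identity g(λ) = n − rank(A − λI):
  rank(A − (2)·I) = 1, so dim ker(A − (2)·I) = n − 1 = 2

Summary:
  λ = 2: algebraic multiplicity = 3, geometric multiplicity = 2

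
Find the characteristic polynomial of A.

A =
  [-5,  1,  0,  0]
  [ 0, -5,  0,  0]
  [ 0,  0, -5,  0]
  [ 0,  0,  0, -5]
x^4 + 20*x^3 + 150*x^2 + 500*x + 625

Expanding det(x·I − A) (e.g. by cofactor expansion or by noting that A is similar to its Jordan form J, which has the same characteristic polynomial as A) gives
  χ_A(x) = x^4 + 20*x^3 + 150*x^2 + 500*x + 625
which factors as (x + 5)^4. The eigenvalues (with algebraic multiplicities) are λ = -5 with multiplicity 4.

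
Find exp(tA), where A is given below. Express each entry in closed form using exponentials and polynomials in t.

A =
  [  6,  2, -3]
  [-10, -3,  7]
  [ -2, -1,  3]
e^{tA} =
  [t^2*exp(2*t) + 4*t*exp(2*t) + exp(2*t), t^2*exp(2*t)/2 + 2*t*exp(2*t), -t^2*exp(2*t)/2 - 3*t*exp(2*t)]
  [-2*t^2*exp(2*t) - 10*t*exp(2*t), -t^2*exp(2*t) - 5*t*exp(2*t) + exp(2*t), t^2*exp(2*t) + 7*t*exp(2*t)]
  [-2*t*exp(2*t), -t*exp(2*t), t*exp(2*t) + exp(2*t)]

Strategy: write A = P · J · P⁻¹ where J is a Jordan canonical form, so e^{tA} = P · e^{tJ} · P⁻¹, and e^{tJ} can be computed block-by-block.

A has Jordan form
J =
  [2, 1, 0]
  [0, 2, 1]
  [0, 0, 2]
(up to reordering of blocks).

Per-block formulas:
  For a 3×3 Jordan block J_3(2): exp(t · J_3(2)) = e^(2t)·(I + t·N + (t^2/2)·N^2), where N is the 3×3 nilpotent shift.

After assembling e^{tJ} and conjugating by P, we get:

e^{tA} =
  [t^2*exp(2*t) + 4*t*exp(2*t) + exp(2*t), t^2*exp(2*t)/2 + 2*t*exp(2*t), -t^2*exp(2*t)/2 - 3*t*exp(2*t)]
  [-2*t^2*exp(2*t) - 10*t*exp(2*t), -t^2*exp(2*t) - 5*t*exp(2*t) + exp(2*t), t^2*exp(2*t) + 7*t*exp(2*t)]
  [-2*t*exp(2*t), -t*exp(2*t), t*exp(2*t) + exp(2*t)]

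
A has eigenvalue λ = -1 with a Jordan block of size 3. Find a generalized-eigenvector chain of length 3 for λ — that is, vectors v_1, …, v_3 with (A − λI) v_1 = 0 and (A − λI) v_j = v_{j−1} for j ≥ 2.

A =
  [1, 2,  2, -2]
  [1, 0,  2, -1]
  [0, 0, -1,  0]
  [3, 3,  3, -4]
A Jordan chain for λ = -1 of length 3:
v_1 = (2, 1, 0, 3)ᵀ
v_2 = (2, 2, 0, 3)ᵀ
v_3 = (0, 0, 1, 0)ᵀ

Let N = A − (-1)·I. We want v_3 with N^3 v_3 = 0 but N^2 v_3 ≠ 0; then v_{j-1} := N · v_j for j = 3, …, 2.

Pick v_3 = (0, 0, 1, 0)ᵀ.
Then v_2 = N · v_3 = (2, 2, 0, 3)ᵀ.
Then v_1 = N · v_2 = (2, 1, 0, 3)ᵀ.

Sanity check: (A − (-1)·I) v_1 = (0, 0, 0, 0)ᵀ = 0. ✓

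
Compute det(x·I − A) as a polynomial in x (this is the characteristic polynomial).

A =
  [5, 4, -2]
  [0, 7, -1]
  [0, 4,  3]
x^3 - 15*x^2 + 75*x - 125

Expanding det(x·I − A) (e.g. by cofactor expansion or by noting that A is similar to its Jordan form J, which has the same characteristic polynomial as A) gives
  χ_A(x) = x^3 - 15*x^2 + 75*x - 125
which factors as (x - 5)^3. The eigenvalues (with algebraic multiplicities) are λ = 5 with multiplicity 3.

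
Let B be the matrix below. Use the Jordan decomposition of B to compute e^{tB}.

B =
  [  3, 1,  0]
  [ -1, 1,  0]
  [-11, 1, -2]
e^{tB} =
  [t*exp(2*t) + exp(2*t), t*exp(2*t), 0]
  [-t*exp(2*t), -t*exp(2*t) + exp(2*t), 0]
  [-3*t*exp(2*t) - 2*exp(2*t) + 2*exp(-2*t), -3*t*exp(2*t) + exp(2*t) - exp(-2*t), exp(-2*t)]

Strategy: write B = P · J · P⁻¹ where J is a Jordan canonical form, so e^{tB} = P · e^{tJ} · P⁻¹, and e^{tJ} can be computed block-by-block.

B has Jordan form
J =
  [-2, 0, 0]
  [ 0, 2, 1]
  [ 0, 0, 2]
(up to reordering of blocks).

Per-block formulas:
  For a 2×2 Jordan block J_2(2): exp(t · J_2(2)) = e^(2t)·(I + t·N), where N is the 2×2 nilpotent shift.
  For a 1×1 block at λ = -2: exp(t · [-2]) = [e^(-2t)].

After assembling e^{tJ} and conjugating by P, we get:

e^{tB} =
  [t*exp(2*t) + exp(2*t), t*exp(2*t), 0]
  [-t*exp(2*t), -t*exp(2*t) + exp(2*t), 0]
  [-3*t*exp(2*t) - 2*exp(2*t) + 2*exp(-2*t), -3*t*exp(2*t) + exp(2*t) - exp(-2*t), exp(-2*t)]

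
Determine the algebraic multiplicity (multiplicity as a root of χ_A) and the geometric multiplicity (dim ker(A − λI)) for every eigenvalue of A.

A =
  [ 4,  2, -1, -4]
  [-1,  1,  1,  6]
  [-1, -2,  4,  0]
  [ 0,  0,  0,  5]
λ = 3: alg = 3, geom = 2; λ = 5: alg = 1, geom = 1

Step 1 — factor the characteristic polynomial to read off the algebraic multiplicities:
  χ_A(x) = (x - 5)*(x - 3)^3

Step 2 — compute geometric multiplicities via the rank-nullity identity g(λ) = n − rank(A − λI):
  rank(A − (3)·I) = 2, so dim ker(A − (3)·I) = n − 2 = 2
  rank(A − (5)·I) = 3, so dim ker(A − (5)·I) = n − 3 = 1

Summary:
  λ = 3: algebraic multiplicity = 3, geometric multiplicity = 2
  λ = 5: algebraic multiplicity = 1, geometric multiplicity = 1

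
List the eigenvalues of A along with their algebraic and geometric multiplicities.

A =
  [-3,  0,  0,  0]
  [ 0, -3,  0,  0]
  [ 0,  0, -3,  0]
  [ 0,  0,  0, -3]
λ = -3: alg = 4, geom = 4

Step 1 — factor the characteristic polynomial to read off the algebraic multiplicities:
  χ_A(x) = (x + 3)^4

Step 2 — compute geometric multiplicities via the rank-nullity identity g(λ) = n − rank(A − λI):
  rank(A − (-3)·I) = 0, so dim ker(A − (-3)·I) = n − 0 = 4

Summary:
  λ = -3: algebraic multiplicity = 4, geometric multiplicity = 4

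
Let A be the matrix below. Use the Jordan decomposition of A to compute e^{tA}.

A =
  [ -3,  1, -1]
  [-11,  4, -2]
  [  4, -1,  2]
e^{tA} =
  [t^2*exp(t)/2 - 4*t*exp(t) + exp(t), t*exp(t), t^2*exp(t)/2 - t*exp(t)]
  [3*t^2*exp(t)/2 - 11*t*exp(t), 3*t*exp(t) + exp(t), 3*t^2*exp(t)/2 - 2*t*exp(t)]
  [-t^2*exp(t)/2 + 4*t*exp(t), -t*exp(t), -t^2*exp(t)/2 + t*exp(t) + exp(t)]

Strategy: write A = P · J · P⁻¹ where J is a Jordan canonical form, so e^{tA} = P · e^{tJ} · P⁻¹, and e^{tJ} can be computed block-by-block.

A has Jordan form
J =
  [1, 1, 0]
  [0, 1, 1]
  [0, 0, 1]
(up to reordering of blocks).

Per-block formulas:
  For a 3×3 Jordan block J_3(1): exp(t · J_3(1)) = e^(1t)·(I + t·N + (t^2/2)·N^2), where N is the 3×3 nilpotent shift.

After assembling e^{tJ} and conjugating by P, we get:

e^{tA} =
  [t^2*exp(t)/2 - 4*t*exp(t) + exp(t), t*exp(t), t^2*exp(t)/2 - t*exp(t)]
  [3*t^2*exp(t)/2 - 11*t*exp(t), 3*t*exp(t) + exp(t), 3*t^2*exp(t)/2 - 2*t*exp(t)]
  [-t^2*exp(t)/2 + 4*t*exp(t), -t*exp(t), -t^2*exp(t)/2 + t*exp(t) + exp(t)]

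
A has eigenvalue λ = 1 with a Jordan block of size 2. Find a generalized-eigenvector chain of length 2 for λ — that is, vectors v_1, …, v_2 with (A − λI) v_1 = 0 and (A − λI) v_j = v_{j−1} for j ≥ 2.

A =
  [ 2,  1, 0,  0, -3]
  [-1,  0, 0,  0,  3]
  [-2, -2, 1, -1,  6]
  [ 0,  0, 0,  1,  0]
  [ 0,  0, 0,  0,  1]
A Jordan chain for λ = 1 of length 2:
v_1 = (1, -1, -2, 0, 0)ᵀ
v_2 = (1, 0, 0, 0, 0)ᵀ

Let N = A − (1)·I. We want v_2 with N^2 v_2 = 0 but N^1 v_2 ≠ 0; then v_{j-1} := N · v_j for j = 2, …, 2.

Pick v_2 = (1, 0, 0, 0, 0)ᵀ.
Then v_1 = N · v_2 = (1, -1, -2, 0, 0)ᵀ.

Sanity check: (A − (1)·I) v_1 = (0, 0, 0, 0, 0)ᵀ = 0. ✓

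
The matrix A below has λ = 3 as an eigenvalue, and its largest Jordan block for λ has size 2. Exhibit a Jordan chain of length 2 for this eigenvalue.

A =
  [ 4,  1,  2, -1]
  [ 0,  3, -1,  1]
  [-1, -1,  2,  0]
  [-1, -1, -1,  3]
A Jordan chain for λ = 3 of length 2:
v_1 = (1, 0, -1, -1)ᵀ
v_2 = (1, 0, 0, 0)ᵀ

Let N = A − (3)·I. We want v_2 with N^2 v_2 = 0 but N^1 v_2 ≠ 0; then v_{j-1} := N · v_j for j = 2, …, 2.

Pick v_2 = (1, 0, 0, 0)ᵀ.
Then v_1 = N · v_2 = (1, 0, -1, -1)ᵀ.

Sanity check: (A − (3)·I) v_1 = (0, 0, 0, 0)ᵀ = 0. ✓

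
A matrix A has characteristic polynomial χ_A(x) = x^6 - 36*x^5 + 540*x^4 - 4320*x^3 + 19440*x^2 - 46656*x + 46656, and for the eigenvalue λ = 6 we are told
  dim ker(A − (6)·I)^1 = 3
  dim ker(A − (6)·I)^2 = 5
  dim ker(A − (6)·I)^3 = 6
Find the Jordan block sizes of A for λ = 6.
Block sizes for λ = 6: [3, 2, 1]

From the dimensions of kernels of powers, the number of Jordan blocks of size at least j is d_j − d_{j−1} where d_j = dim ker(N^j) (with d_0 = 0). Computing the differences gives [3, 2, 1].
The number of blocks of size exactly k is (#blocks of size ≥ k) − (#blocks of size ≥ k + 1), so the partition is: 1 block(s) of size 1, 1 block(s) of size 2, 1 block(s) of size 3.
In nonincreasing order the block sizes are [3, 2, 1].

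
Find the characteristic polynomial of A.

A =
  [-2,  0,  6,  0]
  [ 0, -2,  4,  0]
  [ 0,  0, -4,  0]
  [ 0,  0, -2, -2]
x^4 + 10*x^3 + 36*x^2 + 56*x + 32

Expanding det(x·I − A) (e.g. by cofactor expansion or by noting that A is similar to its Jordan form J, which has the same characteristic polynomial as A) gives
  χ_A(x) = x^4 + 10*x^3 + 36*x^2 + 56*x + 32
which factors as (x + 2)^3*(x + 4). The eigenvalues (with algebraic multiplicities) are λ = -4 with multiplicity 1, λ = -2 with multiplicity 3.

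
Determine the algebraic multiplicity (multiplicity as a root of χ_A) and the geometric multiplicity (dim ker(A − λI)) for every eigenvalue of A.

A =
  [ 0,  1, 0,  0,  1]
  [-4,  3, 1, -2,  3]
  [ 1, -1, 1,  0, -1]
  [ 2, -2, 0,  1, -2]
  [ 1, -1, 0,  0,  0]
λ = 1: alg = 5, geom = 3

Step 1 — factor the characteristic polynomial to read off the algebraic multiplicities:
  χ_A(x) = (x - 1)^5

Step 2 — compute geometric multiplicities via the rank-nullity identity g(λ) = n − rank(A − λI):
  rank(A − (1)·I) = 2, so dim ker(A − (1)·I) = n − 2 = 3

Summary:
  λ = 1: algebraic multiplicity = 5, geometric multiplicity = 3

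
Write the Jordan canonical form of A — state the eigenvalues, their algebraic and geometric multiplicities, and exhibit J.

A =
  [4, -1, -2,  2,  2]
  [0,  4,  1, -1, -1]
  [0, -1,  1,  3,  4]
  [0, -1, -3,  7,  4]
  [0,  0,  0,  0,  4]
J_3(4) ⊕ J_2(4)

The characteristic polynomial is
  det(x·I − A) = x^5 - 20*x^4 + 160*x^3 - 640*x^2 + 1280*x - 1024 = (x - 4)^5

Eigenvalues and multiplicities (the geometric multiplicity of λ is n − rank(A − λI), which equals the number of Jordan blocks for λ):
  λ = 4: algebraic multiplicity = 5, geometric multiplicity = 2

Determining the block sizes for each eigenvalue:
  λ = 4: with am = 5 and gm = 2, the partition is not yet determined (e.g. several partitions of 5 into 2 parts exist). Let N = A − (4)·I. Computing rank(N^1) = 3, rank(N^2) = 1, rank(N^3) = 0; the number of blocks of size ≥ j is rank(N^{j−1}) − rank(N^j), giving [2, 2, 1]. So we have 1 block(s) of size 3, 1 block(s) of size 2 → block sizes [3, 2]

Assembling the blocks gives a Jordan form
J =
  [4, 1, 0, 0, 0]
  [0, 4, 1, 0, 0]
  [0, 0, 4, 0, 0]
  [0, 0, 0, 4, 1]
  [0, 0, 0, 0, 4]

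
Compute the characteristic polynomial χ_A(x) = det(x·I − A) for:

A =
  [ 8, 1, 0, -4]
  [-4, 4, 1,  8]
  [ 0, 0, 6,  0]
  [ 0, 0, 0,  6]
x^4 - 24*x^3 + 216*x^2 - 864*x + 1296

Expanding det(x·I − A) (e.g. by cofactor expansion or by noting that A is similar to its Jordan form J, which has the same characteristic polynomial as A) gives
  χ_A(x) = x^4 - 24*x^3 + 216*x^2 - 864*x + 1296
which factors as (x - 6)^4. The eigenvalues (with algebraic multiplicities) are λ = 6 with multiplicity 4.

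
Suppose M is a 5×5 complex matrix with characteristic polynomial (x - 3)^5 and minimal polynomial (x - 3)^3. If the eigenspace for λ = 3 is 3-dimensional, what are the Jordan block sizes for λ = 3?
Block sizes for λ = 3: [3, 1, 1]

Step 1 — from the characteristic polynomial, algebraic multiplicity of λ = 3 is 5. From dim ker(M − (3)·I) = 3, there are exactly 3 Jordan blocks for λ = 3.
Step 2 — from the minimal polynomial, the factor (x − 3)^3 tells us the largest block for λ = 3 has size 3.
Step 3 — with total size 5, 3 blocks, and largest block 3, the block sizes (in nonincreasing order) are [3, 1, 1].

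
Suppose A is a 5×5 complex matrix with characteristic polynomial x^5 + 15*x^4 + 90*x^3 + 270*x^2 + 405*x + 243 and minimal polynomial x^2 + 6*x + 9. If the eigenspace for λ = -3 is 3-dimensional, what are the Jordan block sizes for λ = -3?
Block sizes for λ = -3: [2, 2, 1]

Step 1 — from the characteristic polynomial, algebraic multiplicity of λ = -3 is 5. From dim ker(A − (-3)·I) = 3, there are exactly 3 Jordan blocks for λ = -3.
Step 2 — from the minimal polynomial, the factor (x + 3)^2 tells us the largest block for λ = -3 has size 2.
Step 3 — with total size 5, 3 blocks, and largest block 2, the block sizes (in nonincreasing order) are [2, 2, 1].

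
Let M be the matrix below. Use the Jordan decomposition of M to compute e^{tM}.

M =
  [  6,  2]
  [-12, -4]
e^{tM} =
  [3*exp(2*t) - 2, exp(2*t) - 1]
  [6 - 6*exp(2*t), 3 - 2*exp(2*t)]

Strategy: write M = P · J · P⁻¹ where J is a Jordan canonical form, so e^{tM} = P · e^{tJ} · P⁻¹, and e^{tJ} can be computed block-by-block.

M has Jordan form
J =
  [0, 0]
  [0, 2]
(up to reordering of blocks).

Per-block formulas:
  For a 1×1 block at λ = 2: exp(t · [2]) = [e^(2t)].
  For a 1×1 block at λ = 0: exp(t · [0]) = [e^(0t)].

After assembling e^{tJ} and conjugating by P, we get:

e^{tM} =
  [3*exp(2*t) - 2, exp(2*t) - 1]
  [6 - 6*exp(2*t), 3 - 2*exp(2*t)]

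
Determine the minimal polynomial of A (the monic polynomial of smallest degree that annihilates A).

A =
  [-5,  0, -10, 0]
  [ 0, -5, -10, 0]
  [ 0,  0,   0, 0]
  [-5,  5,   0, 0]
x^2 + 5*x

The characteristic polynomial is χ_A(x) = x^2*(x + 5)^2, so the eigenvalues are known. The minimal polynomial is
  m_A(x) = Π_λ (x − λ)^{k_λ}
where k_λ is the size of the *largest* Jordan block for λ (equivalently, the smallest k with (A − λI)^k v = 0 for every generalised eigenvector v of λ).

  λ = -5: largest Jordan block has size 1, contributing (x + 5)
  λ = 0: largest Jordan block has size 1, contributing (x − 0)

So m_A(x) = x*(x + 5) = x^2 + 5*x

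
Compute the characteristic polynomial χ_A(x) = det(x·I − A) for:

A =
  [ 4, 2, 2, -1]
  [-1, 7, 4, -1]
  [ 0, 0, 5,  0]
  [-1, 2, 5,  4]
x^4 - 20*x^3 + 150*x^2 - 500*x + 625

Expanding det(x·I − A) (e.g. by cofactor expansion or by noting that A is similar to its Jordan form J, which has the same characteristic polynomial as A) gives
  χ_A(x) = x^4 - 20*x^3 + 150*x^2 - 500*x + 625
which factors as (x - 5)^4. The eigenvalues (with algebraic multiplicities) are λ = 5 with multiplicity 4.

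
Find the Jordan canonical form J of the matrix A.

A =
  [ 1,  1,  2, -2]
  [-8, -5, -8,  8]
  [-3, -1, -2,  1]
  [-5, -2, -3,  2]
J_2(-1) ⊕ J_2(-1)

The characteristic polynomial is
  det(x·I − A) = x^4 + 4*x^3 + 6*x^2 + 4*x + 1 = (x + 1)^4

Eigenvalues and multiplicities (the geometric multiplicity of λ is n − rank(A − λI), which equals the number of Jordan blocks for λ):
  λ = -1: algebraic multiplicity = 4, geometric multiplicity = 2

Determining the block sizes for each eigenvalue:
  λ = -1: with am = 4 and gm = 2, the partition is not yet determined (e.g. several partitions of 4 into 2 parts exist). Let N = A − (-1)·I. Computing rank(N^1) = 2, rank(N^2) = 0; the number of blocks of size ≥ j is rank(N^{j−1}) − rank(N^j), giving [2, 2]. So we have 2 block(s) of size 2 → block sizes [2, 2]

Assembling the blocks gives a Jordan form
J =
  [-1,  1,  0,  0]
  [ 0, -1,  0,  0]
  [ 0,  0, -1,  1]
  [ 0,  0,  0, -1]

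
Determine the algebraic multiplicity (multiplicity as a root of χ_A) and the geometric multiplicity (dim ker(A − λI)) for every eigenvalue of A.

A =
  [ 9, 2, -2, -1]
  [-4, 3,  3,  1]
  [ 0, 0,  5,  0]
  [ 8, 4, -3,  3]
λ = 5: alg = 4, geom = 2

Step 1 — factor the characteristic polynomial to read off the algebraic multiplicities:
  χ_A(x) = (x - 5)^4

Step 2 — compute geometric multiplicities via the rank-nullity identity g(λ) = n − rank(A − λI):
  rank(A − (5)·I) = 2, so dim ker(A − (5)·I) = n − 2 = 2

Summary:
  λ = 5: algebraic multiplicity = 4, geometric multiplicity = 2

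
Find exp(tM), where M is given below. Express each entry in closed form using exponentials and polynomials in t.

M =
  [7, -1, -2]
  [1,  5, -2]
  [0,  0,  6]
e^{tM} =
  [t*exp(6*t) + exp(6*t), -t*exp(6*t), -2*t*exp(6*t)]
  [t*exp(6*t), -t*exp(6*t) + exp(6*t), -2*t*exp(6*t)]
  [0, 0, exp(6*t)]

Strategy: write M = P · J · P⁻¹ where J is a Jordan canonical form, so e^{tM} = P · e^{tJ} · P⁻¹, and e^{tJ} can be computed block-by-block.

M has Jordan form
J =
  [6, 1, 0]
  [0, 6, 0]
  [0, 0, 6]
(up to reordering of blocks).

Per-block formulas:
  For a 2×2 Jordan block J_2(6): exp(t · J_2(6)) = e^(6t)·(I + t·N), where N is the 2×2 nilpotent shift.
  For a 1×1 block at λ = 6: exp(t · [6]) = [e^(6t)].

After assembling e^{tJ} and conjugating by P, we get:

e^{tM} =
  [t*exp(6*t) + exp(6*t), -t*exp(6*t), -2*t*exp(6*t)]
  [t*exp(6*t), -t*exp(6*t) + exp(6*t), -2*t*exp(6*t)]
  [0, 0, exp(6*t)]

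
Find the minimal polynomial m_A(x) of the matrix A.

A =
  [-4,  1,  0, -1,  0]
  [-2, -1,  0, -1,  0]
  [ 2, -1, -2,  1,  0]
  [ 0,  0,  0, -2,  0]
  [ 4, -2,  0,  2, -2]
x^2 + 5*x + 6

The characteristic polynomial is χ_A(x) = (x + 2)^4*(x + 3), so the eigenvalues are known. The minimal polynomial is
  m_A(x) = Π_λ (x − λ)^{k_λ}
where k_λ is the size of the *largest* Jordan block for λ (equivalently, the smallest k with (A − λI)^k v = 0 for every generalised eigenvector v of λ).

  λ = -3: largest Jordan block has size 1, contributing (x + 3)
  λ = -2: largest Jordan block has size 1, contributing (x + 2)

So m_A(x) = (x + 2)*(x + 3) = x^2 + 5*x + 6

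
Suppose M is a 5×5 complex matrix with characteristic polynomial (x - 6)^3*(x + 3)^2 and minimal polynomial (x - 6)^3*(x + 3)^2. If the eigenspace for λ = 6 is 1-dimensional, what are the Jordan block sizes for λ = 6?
Block sizes for λ = 6: [3]

Step 1 — from the characteristic polynomial, algebraic multiplicity of λ = 6 is 3. From dim ker(M − (6)·I) = 1, there are exactly 1 Jordan blocks for λ = 6.
Step 2 — from the minimal polynomial, the factor (x − 6)^3 tells us the largest block for λ = 6 has size 3.
Step 3 — with total size 3, 1 blocks, and largest block 3, the block sizes (in nonincreasing order) are [3].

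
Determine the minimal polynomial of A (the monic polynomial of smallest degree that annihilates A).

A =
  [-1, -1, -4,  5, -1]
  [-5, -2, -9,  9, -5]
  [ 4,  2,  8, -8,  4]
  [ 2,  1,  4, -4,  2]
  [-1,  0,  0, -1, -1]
x^3

The characteristic polynomial is χ_A(x) = x^5, so the eigenvalues are known. The minimal polynomial is
  m_A(x) = Π_λ (x − λ)^{k_λ}
where k_λ is the size of the *largest* Jordan block for λ (equivalently, the smallest k with (A − λI)^k v = 0 for every generalised eigenvector v of λ).

  λ = 0: largest Jordan block has size 3, contributing (x − 0)^3

So m_A(x) = x^3 = x^3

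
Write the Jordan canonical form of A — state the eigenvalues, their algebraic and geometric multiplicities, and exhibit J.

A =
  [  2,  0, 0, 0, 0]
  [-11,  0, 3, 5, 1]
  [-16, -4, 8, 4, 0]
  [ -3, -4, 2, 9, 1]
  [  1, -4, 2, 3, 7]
J_1(2) ⊕ J_2(6) ⊕ J_2(6)

The characteristic polynomial is
  det(x·I − A) = x^5 - 26*x^4 + 264*x^3 - 1296*x^2 + 3024*x - 2592 = (x - 6)^4*(x - 2)

Eigenvalues and multiplicities (the geometric multiplicity of λ is n − rank(A − λI), which equals the number of Jordan blocks for λ):
  λ = 2: algebraic multiplicity = 1, geometric multiplicity = 1
  λ = 6: algebraic multiplicity = 4, geometric multiplicity = 2

Determining the block sizes for each eigenvalue:
  λ = 2: one block (gm = 1), so the single block has size am = 1 → block sizes [1]
  λ = 6: with am = 4 and gm = 2, the partition is not yet determined (e.g. several partitions of 4 into 2 parts exist). Let N = A − (6)·I. Computing rank(N^1) = 3, rank(N^2) = 1; the number of blocks of size ≥ j is rank(N^{j−1}) − rank(N^j), giving [2, 2]. So we have 2 block(s) of size 2 → block sizes [2, 2]

Assembling the blocks gives a Jordan form
J =
  [2, 0, 0, 0, 0]
  [0, 6, 1, 0, 0]
  [0, 0, 6, 0, 0]
  [0, 0, 0, 6, 1]
  [0, 0, 0, 0, 6]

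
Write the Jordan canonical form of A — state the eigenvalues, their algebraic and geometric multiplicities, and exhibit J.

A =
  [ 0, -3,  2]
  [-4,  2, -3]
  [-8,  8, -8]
J_3(-2)

The characteristic polynomial is
  det(x·I − A) = x^3 + 6*x^2 + 12*x + 8 = (x + 2)^3

Eigenvalues and multiplicities (the geometric multiplicity of λ is n − rank(A − λI), which equals the number of Jordan blocks for λ):
  λ = -2: algebraic multiplicity = 3, geometric multiplicity = 1

Determining the block sizes for each eigenvalue:
  λ = -2: one block (gm = 1), so the single block has size am = 3 → block sizes [3]

Assembling the blocks gives a Jordan form
J =
  [-2,  1,  0]
  [ 0, -2,  1]
  [ 0,  0, -2]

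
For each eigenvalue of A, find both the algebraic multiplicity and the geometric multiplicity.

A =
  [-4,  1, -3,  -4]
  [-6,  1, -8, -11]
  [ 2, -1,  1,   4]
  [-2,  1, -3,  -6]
λ = -2: alg = 4, geom = 2

Step 1 — factor the characteristic polynomial to read off the algebraic multiplicities:
  χ_A(x) = (x + 2)^4

Step 2 — compute geometric multiplicities via the rank-nullity identity g(λ) = n − rank(A − λI):
  rank(A − (-2)·I) = 2, so dim ker(A − (-2)·I) = n − 2 = 2

Summary:
  λ = -2: algebraic multiplicity = 4, geometric multiplicity = 2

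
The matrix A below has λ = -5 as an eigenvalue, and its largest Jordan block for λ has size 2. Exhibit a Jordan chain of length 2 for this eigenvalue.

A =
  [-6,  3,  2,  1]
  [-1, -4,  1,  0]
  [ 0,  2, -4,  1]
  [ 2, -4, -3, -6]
A Jordan chain for λ = -5 of length 2:
v_1 = (-1, -1, 0, 2)ᵀ
v_2 = (1, 0, 0, 0)ᵀ

Let N = A − (-5)·I. We want v_2 with N^2 v_2 = 0 but N^1 v_2 ≠ 0; then v_{j-1} := N · v_j for j = 2, …, 2.

Pick v_2 = (1, 0, 0, 0)ᵀ.
Then v_1 = N · v_2 = (-1, -1, 0, 2)ᵀ.

Sanity check: (A − (-5)·I) v_1 = (0, 0, 0, 0)ᵀ = 0. ✓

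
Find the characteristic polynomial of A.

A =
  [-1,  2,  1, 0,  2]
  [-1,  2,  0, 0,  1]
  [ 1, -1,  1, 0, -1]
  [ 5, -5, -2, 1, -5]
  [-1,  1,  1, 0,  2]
x^5 - 5*x^4 + 10*x^3 - 10*x^2 + 5*x - 1

Expanding det(x·I − A) (e.g. by cofactor expansion or by noting that A is similar to its Jordan form J, which has the same characteristic polynomial as A) gives
  χ_A(x) = x^5 - 5*x^4 + 10*x^3 - 10*x^2 + 5*x - 1
which factors as (x - 1)^5. The eigenvalues (with algebraic multiplicities) are λ = 1 with multiplicity 5.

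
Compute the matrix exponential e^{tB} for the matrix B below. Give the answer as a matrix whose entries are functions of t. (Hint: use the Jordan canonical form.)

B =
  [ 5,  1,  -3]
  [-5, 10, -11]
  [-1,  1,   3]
e^{tB} =
  [-t^2*exp(6*t)/2 - t*exp(6*t) + exp(6*t), t*exp(6*t), t^2*exp(6*t)/2 - 3*t*exp(6*t)]
  [-2*t^2*exp(6*t) - 5*t*exp(6*t), 4*t*exp(6*t) + exp(6*t), 2*t^2*exp(6*t) - 11*t*exp(6*t)]
  [-t^2*exp(6*t)/2 - t*exp(6*t), t*exp(6*t), t^2*exp(6*t)/2 - 3*t*exp(6*t) + exp(6*t)]

Strategy: write B = P · J · P⁻¹ where J is a Jordan canonical form, so e^{tB} = P · e^{tJ} · P⁻¹, and e^{tJ} can be computed block-by-block.

B has Jordan form
J =
  [6, 1, 0]
  [0, 6, 1]
  [0, 0, 6]
(up to reordering of blocks).

Per-block formulas:
  For a 3×3 Jordan block J_3(6): exp(t · J_3(6)) = e^(6t)·(I + t·N + (t^2/2)·N^2), where N is the 3×3 nilpotent shift.

After assembling e^{tJ} and conjugating by P, we get:

e^{tB} =
  [-t^2*exp(6*t)/2 - t*exp(6*t) + exp(6*t), t*exp(6*t), t^2*exp(6*t)/2 - 3*t*exp(6*t)]
  [-2*t^2*exp(6*t) - 5*t*exp(6*t), 4*t*exp(6*t) + exp(6*t), 2*t^2*exp(6*t) - 11*t*exp(6*t)]
  [-t^2*exp(6*t)/2 - t*exp(6*t), t*exp(6*t), t^2*exp(6*t)/2 - 3*t*exp(6*t) + exp(6*t)]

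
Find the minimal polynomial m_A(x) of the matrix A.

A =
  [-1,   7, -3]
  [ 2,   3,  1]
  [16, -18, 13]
x^3 - 15*x^2 + 75*x - 125

The characteristic polynomial is χ_A(x) = (x - 5)^3, so the eigenvalues are known. The minimal polynomial is
  m_A(x) = Π_λ (x − λ)^{k_λ}
where k_λ is the size of the *largest* Jordan block for λ (equivalently, the smallest k with (A − λI)^k v = 0 for every generalised eigenvector v of λ).

  λ = 5: largest Jordan block has size 3, contributing (x − 5)^3

So m_A(x) = (x - 5)^3 = x^3 - 15*x^2 + 75*x - 125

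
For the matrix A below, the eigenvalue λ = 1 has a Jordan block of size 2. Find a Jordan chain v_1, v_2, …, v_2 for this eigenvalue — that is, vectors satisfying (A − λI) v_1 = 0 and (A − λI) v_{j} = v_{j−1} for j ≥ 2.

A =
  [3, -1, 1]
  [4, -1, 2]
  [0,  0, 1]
A Jordan chain for λ = 1 of length 2:
v_1 = (2, 4, 0)ᵀ
v_2 = (1, 0, 0)ᵀ

Let N = A − (1)·I. We want v_2 with N^2 v_2 = 0 but N^1 v_2 ≠ 0; then v_{j-1} := N · v_j for j = 2, …, 2.

Pick v_2 = (1, 0, 0)ᵀ.
Then v_1 = N · v_2 = (2, 4, 0)ᵀ.

Sanity check: (A − (1)·I) v_1 = (0, 0, 0)ᵀ = 0. ✓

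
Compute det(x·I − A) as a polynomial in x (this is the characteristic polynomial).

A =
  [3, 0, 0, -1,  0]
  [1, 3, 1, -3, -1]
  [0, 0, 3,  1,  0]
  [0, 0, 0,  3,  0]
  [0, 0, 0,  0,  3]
x^5 - 15*x^4 + 90*x^3 - 270*x^2 + 405*x - 243

Expanding det(x·I − A) (e.g. by cofactor expansion or by noting that A is similar to its Jordan form J, which has the same characteristic polynomial as A) gives
  χ_A(x) = x^5 - 15*x^4 + 90*x^3 - 270*x^2 + 405*x - 243
which factors as (x - 3)^5. The eigenvalues (with algebraic multiplicities) are λ = 3 with multiplicity 5.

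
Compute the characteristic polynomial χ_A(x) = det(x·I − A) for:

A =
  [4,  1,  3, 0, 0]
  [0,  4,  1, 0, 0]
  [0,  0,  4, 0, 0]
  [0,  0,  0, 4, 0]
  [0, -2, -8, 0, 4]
x^5 - 20*x^4 + 160*x^3 - 640*x^2 + 1280*x - 1024

Expanding det(x·I − A) (e.g. by cofactor expansion or by noting that A is similar to its Jordan form J, which has the same characteristic polynomial as A) gives
  χ_A(x) = x^5 - 20*x^4 + 160*x^3 - 640*x^2 + 1280*x - 1024
which factors as (x - 4)^5. The eigenvalues (with algebraic multiplicities) are λ = 4 with multiplicity 5.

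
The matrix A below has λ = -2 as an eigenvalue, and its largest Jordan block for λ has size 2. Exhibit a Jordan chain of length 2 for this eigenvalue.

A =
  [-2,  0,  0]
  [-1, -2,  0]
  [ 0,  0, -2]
A Jordan chain for λ = -2 of length 2:
v_1 = (0, -1, 0)ᵀ
v_2 = (1, 0, 0)ᵀ

Let N = A − (-2)·I. We want v_2 with N^2 v_2 = 0 but N^1 v_2 ≠ 0; then v_{j-1} := N · v_j for j = 2, …, 2.

Pick v_2 = (1, 0, 0)ᵀ.
Then v_1 = N · v_2 = (0, -1, 0)ᵀ.

Sanity check: (A − (-2)·I) v_1 = (0, 0, 0)ᵀ = 0. ✓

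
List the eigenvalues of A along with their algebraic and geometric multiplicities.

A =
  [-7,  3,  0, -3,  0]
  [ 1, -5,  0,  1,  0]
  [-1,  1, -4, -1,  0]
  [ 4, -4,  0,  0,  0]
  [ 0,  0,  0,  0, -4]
λ = -4: alg = 5, geom = 4

Step 1 — factor the characteristic polynomial to read off the algebraic multiplicities:
  χ_A(x) = (x + 4)^5

Step 2 — compute geometric multiplicities via the rank-nullity identity g(λ) = n − rank(A − λI):
  rank(A − (-4)·I) = 1, so dim ker(A − (-4)·I) = n − 1 = 4

Summary:
  λ = -4: algebraic multiplicity = 5, geometric multiplicity = 4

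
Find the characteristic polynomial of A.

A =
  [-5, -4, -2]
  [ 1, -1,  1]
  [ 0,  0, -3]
x^3 + 9*x^2 + 27*x + 27

Expanding det(x·I − A) (e.g. by cofactor expansion or by noting that A is similar to its Jordan form J, which has the same characteristic polynomial as A) gives
  χ_A(x) = x^3 + 9*x^2 + 27*x + 27
which factors as (x + 3)^3. The eigenvalues (with algebraic multiplicities) are λ = -3 with multiplicity 3.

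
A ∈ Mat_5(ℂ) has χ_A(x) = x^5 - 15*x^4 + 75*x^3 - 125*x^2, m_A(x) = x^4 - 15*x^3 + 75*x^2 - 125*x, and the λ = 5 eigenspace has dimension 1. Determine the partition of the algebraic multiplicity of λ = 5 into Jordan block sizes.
Block sizes for λ = 5: [3]

Step 1 — from the characteristic polynomial, algebraic multiplicity of λ = 5 is 3. From dim ker(A − (5)·I) = 1, there are exactly 1 Jordan blocks for λ = 5.
Step 2 — from the minimal polynomial, the factor (x − 5)^3 tells us the largest block for λ = 5 has size 3.
Step 3 — with total size 3, 1 blocks, and largest block 3, the block sizes (in nonincreasing order) are [3].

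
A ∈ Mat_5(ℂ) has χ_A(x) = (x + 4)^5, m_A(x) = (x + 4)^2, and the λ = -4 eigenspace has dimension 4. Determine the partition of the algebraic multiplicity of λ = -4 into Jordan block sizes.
Block sizes for λ = -4: [2, 1, 1, 1]

Step 1 — from the characteristic polynomial, algebraic multiplicity of λ = -4 is 5. From dim ker(A − (-4)·I) = 4, there are exactly 4 Jordan blocks for λ = -4.
Step 2 — from the minimal polynomial, the factor (x + 4)^2 tells us the largest block for λ = -4 has size 2.
Step 3 — with total size 5, 4 blocks, and largest block 2, the block sizes (in nonincreasing order) are [2, 1, 1, 1].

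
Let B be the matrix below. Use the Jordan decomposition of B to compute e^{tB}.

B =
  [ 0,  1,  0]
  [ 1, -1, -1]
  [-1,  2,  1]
e^{tB} =
  [t^2/2 + 1, -t^2/2 + t, -t^2/2]
  [t, 1 - t, -t]
  [t^2/2 - t, -t^2/2 + 2*t, -t^2/2 + t + 1]

Strategy: write B = P · J · P⁻¹ where J is a Jordan canonical form, so e^{tB} = P · e^{tJ} · P⁻¹, and e^{tJ} can be computed block-by-block.

B has Jordan form
J =
  [0, 1, 0]
  [0, 0, 1]
  [0, 0, 0]
(up to reordering of blocks).

Per-block formulas:
  For a 3×3 Jordan block J_3(0): exp(t · J_3(0)) = e^(0t)·(I + t·N + (t^2/2)·N^2), where N is the 3×3 nilpotent shift.

After assembling e^{tJ} and conjugating by P, we get:

e^{tB} =
  [t^2/2 + 1, -t^2/2 + t, -t^2/2]
  [t, 1 - t, -t]
  [t^2/2 - t, -t^2/2 + 2*t, -t^2/2 + t + 1]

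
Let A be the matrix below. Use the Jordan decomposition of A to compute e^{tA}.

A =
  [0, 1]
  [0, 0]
e^{tA} =
  [1, t]
  [0, 1]

Strategy: write A = P · J · P⁻¹ where J is a Jordan canonical form, so e^{tA} = P · e^{tJ} · P⁻¹, and e^{tJ} can be computed block-by-block.

A has Jordan form
J =
  [0, 1]
  [0, 0]
(up to reordering of blocks).

Per-block formulas:
  For a 2×2 Jordan block J_2(0): exp(t · J_2(0)) = e^(0t)·(I + t·N), where N is the 2×2 nilpotent shift.

After assembling e^{tJ} and conjugating by P, we get:

e^{tA} =
  [1, t]
  [0, 1]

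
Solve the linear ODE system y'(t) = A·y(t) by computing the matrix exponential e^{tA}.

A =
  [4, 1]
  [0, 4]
e^{tA} =
  [exp(4*t), t*exp(4*t)]
  [0, exp(4*t)]

Strategy: write A = P · J · P⁻¹ where J is a Jordan canonical form, so e^{tA} = P · e^{tJ} · P⁻¹, and e^{tJ} can be computed block-by-block.

A has Jordan form
J =
  [4, 1]
  [0, 4]
(up to reordering of blocks).

Per-block formulas:
  For a 2×2 Jordan block J_2(4): exp(t · J_2(4)) = e^(4t)·(I + t·N), where N is the 2×2 nilpotent shift.

After assembling e^{tJ} and conjugating by P, we get:

e^{tA} =
  [exp(4*t), t*exp(4*t)]
  [0, exp(4*t)]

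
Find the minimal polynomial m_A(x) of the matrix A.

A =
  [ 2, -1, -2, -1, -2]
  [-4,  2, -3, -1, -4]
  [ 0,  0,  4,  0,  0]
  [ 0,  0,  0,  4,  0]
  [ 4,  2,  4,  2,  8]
x^3 - 12*x^2 + 48*x - 64

The characteristic polynomial is χ_A(x) = (x - 4)^5, so the eigenvalues are known. The minimal polynomial is
  m_A(x) = Π_λ (x − λ)^{k_λ}
where k_λ is the size of the *largest* Jordan block for λ (equivalently, the smallest k with (A − λI)^k v = 0 for every generalised eigenvector v of λ).

  λ = 4: largest Jordan block has size 3, contributing (x − 4)^3

So m_A(x) = (x - 4)^3 = x^3 - 12*x^2 + 48*x - 64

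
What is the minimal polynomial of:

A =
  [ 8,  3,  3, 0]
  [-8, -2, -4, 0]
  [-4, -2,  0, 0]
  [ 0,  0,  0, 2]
x^2 - 4*x + 4

The characteristic polynomial is χ_A(x) = (x - 2)^4, so the eigenvalues are known. The minimal polynomial is
  m_A(x) = Π_λ (x − λ)^{k_λ}
where k_λ is the size of the *largest* Jordan block for λ (equivalently, the smallest k with (A − λI)^k v = 0 for every generalised eigenvector v of λ).

  λ = 2: largest Jordan block has size 2, contributing (x − 2)^2

So m_A(x) = (x - 2)^2 = x^2 - 4*x + 4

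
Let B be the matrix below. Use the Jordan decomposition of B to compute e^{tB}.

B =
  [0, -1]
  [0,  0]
e^{tB} =
  [1, -t]
  [0, 1]

Strategy: write B = P · J · P⁻¹ where J is a Jordan canonical form, so e^{tB} = P · e^{tJ} · P⁻¹, and e^{tJ} can be computed block-by-block.

B has Jordan form
J =
  [0, 1]
  [0, 0]
(up to reordering of blocks).

Per-block formulas:
  For a 2×2 Jordan block J_2(0): exp(t · J_2(0)) = e^(0t)·(I + t·N), where N is the 2×2 nilpotent shift.

After assembling e^{tJ} and conjugating by P, we get:

e^{tB} =
  [1, -t]
  [0, 1]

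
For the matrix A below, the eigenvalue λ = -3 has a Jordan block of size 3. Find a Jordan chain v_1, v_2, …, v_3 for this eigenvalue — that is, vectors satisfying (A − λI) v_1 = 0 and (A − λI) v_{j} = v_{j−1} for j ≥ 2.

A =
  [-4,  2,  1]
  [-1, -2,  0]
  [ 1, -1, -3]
A Jordan chain for λ = -3 of length 3:
v_1 = (-1, -1, 1)ᵀ
v_2 = (2, 1, -1)ᵀ
v_3 = (0, 1, 0)ᵀ

Let N = A − (-3)·I. We want v_3 with N^3 v_3 = 0 but N^2 v_3 ≠ 0; then v_{j-1} := N · v_j for j = 3, …, 2.

Pick v_3 = (0, 1, 0)ᵀ.
Then v_2 = N · v_3 = (2, 1, -1)ᵀ.
Then v_1 = N · v_2 = (-1, -1, 1)ᵀ.

Sanity check: (A − (-3)·I) v_1 = (0, 0, 0)ᵀ = 0. ✓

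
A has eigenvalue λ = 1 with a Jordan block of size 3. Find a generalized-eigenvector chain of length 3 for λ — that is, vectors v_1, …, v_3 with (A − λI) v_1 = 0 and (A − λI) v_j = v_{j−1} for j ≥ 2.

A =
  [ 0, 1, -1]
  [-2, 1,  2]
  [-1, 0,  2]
A Jordan chain for λ = 1 of length 3:
v_1 = (-1, -2, -1)ᵀ
v_2 = (1, 0, 0)ᵀ
v_3 = (0, 1, 0)ᵀ

Let N = A − (1)·I. We want v_3 with N^3 v_3 = 0 but N^2 v_3 ≠ 0; then v_{j-1} := N · v_j for j = 3, …, 2.

Pick v_3 = (0, 1, 0)ᵀ.
Then v_2 = N · v_3 = (1, 0, 0)ᵀ.
Then v_1 = N · v_2 = (-1, -2, -1)ᵀ.

Sanity check: (A − (1)·I) v_1 = (0, 0, 0)ᵀ = 0. ✓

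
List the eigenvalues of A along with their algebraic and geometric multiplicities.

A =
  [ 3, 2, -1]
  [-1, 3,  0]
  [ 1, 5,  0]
λ = 2: alg = 3, geom = 1

Step 1 — factor the characteristic polynomial to read off the algebraic multiplicities:
  χ_A(x) = (x - 2)^3

Step 2 — compute geometric multiplicities via the rank-nullity identity g(λ) = n − rank(A − λI):
  rank(A − (2)·I) = 2, so dim ker(A − (2)·I) = n − 2 = 1

Summary:
  λ = 2: algebraic multiplicity = 3, geometric multiplicity = 1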